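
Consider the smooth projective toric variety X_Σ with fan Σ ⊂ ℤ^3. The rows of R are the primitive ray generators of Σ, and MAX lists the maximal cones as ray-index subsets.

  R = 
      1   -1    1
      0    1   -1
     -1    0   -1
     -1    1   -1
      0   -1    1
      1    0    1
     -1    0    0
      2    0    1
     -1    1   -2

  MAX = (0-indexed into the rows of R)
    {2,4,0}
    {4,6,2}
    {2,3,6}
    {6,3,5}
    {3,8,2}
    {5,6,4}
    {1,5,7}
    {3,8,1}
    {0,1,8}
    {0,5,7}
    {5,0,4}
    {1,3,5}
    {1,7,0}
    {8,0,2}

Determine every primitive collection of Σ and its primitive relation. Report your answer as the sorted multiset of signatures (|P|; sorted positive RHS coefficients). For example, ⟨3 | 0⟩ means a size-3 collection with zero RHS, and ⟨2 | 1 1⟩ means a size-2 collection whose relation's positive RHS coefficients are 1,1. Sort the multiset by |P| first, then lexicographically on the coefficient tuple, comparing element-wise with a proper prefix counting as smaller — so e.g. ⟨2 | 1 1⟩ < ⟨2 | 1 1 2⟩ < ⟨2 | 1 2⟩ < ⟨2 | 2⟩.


|primitive collections| = 16. Relations:

  P = {0,3}:  v_{0} + v_{3} = 0 — sig = ⟨2 | 0⟩
  P = {1,4}:  v_{1} + v_{4} = 0 — sig = ⟨2 | 0⟩
  P = {2,5}:  v_{2} + v_{5} = 0 — sig = ⟨2 | 0⟩
  P = {0,6}:  v_{0} + v_{6} = v_{4} — sig = ⟨2 | 1⟩
  P = {1,2}:  v_{1} + v_{2} = v_{8} — sig = ⟨2 | 1⟩
  P = {1,6}:  v_{1} + v_{6} = v_{3} — sig = ⟨2 | 1⟩
  P = {3,4}:  v_{3} + v_{4} = v_{6} — sig = ⟨2 | 1⟩
  P = {4,8}:  v_{4} + v_{8} = v_{2} — sig = ⟨2 | 1⟩
  P = {5,8}:  v_{5} + v_{8} = v_{1} — sig = ⟨2 | 1⟩
  P = {6,7}:  v_{6} + v_{7} = v_{5} — sig = ⟨2 | 1⟩
  P = {2,7}:  v_{2} + v_{7} = v_{0} + v_{1} — sig = ⟨2 | 1 1⟩
  P = {3,7}:  v_{3} + v_{7} = v_{1} + v_{5} — sig = ⟨2 | 1 1⟩
  P = {4,7}:  v_{4} + v_{7} = v_{0} + v_{5} — sig = ⟨2 | 1 1⟩
  P = {6,8}:  v_{6} + v_{8} = v_{2} + v_{3} — sig = ⟨2 | 1 1⟩
  P = {7,8}:  v_{7} + v_{8} = v_{0} + 2·v_{1} — sig = ⟨2 | 1 2⟩
  P = {0,1,5}:  v_{0} + v_{1} + v_{5} = v_{7} — sig = ⟨3 | 1⟩

Sorted signature multiset PRS(X):
{ ⟨2 | 0⟩ ×3,  ⟨2 | 1⟩ ×7,  ⟨2 | 1 1⟩ ×4,  ⟨2 | 1 2⟩,  ⟨3 | 1⟩ }


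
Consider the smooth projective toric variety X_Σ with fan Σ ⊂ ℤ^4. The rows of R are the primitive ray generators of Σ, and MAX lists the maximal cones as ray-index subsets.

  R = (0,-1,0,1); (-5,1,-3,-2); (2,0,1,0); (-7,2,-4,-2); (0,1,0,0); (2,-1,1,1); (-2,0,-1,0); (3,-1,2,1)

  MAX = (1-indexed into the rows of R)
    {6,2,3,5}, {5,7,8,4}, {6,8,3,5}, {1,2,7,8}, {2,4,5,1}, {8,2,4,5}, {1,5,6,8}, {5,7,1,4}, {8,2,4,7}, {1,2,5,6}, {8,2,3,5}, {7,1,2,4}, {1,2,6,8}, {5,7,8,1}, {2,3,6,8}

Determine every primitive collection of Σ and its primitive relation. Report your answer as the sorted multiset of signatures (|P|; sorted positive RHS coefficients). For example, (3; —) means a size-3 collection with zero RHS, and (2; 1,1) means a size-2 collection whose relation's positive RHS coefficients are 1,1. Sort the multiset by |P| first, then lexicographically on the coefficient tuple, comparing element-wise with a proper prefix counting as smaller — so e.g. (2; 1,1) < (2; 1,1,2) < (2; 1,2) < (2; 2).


Δ(Σ) — 8 vertices, 9 min non-faces:

  • {3,7}:  v_{3} + v_{7} = 0 — sig = (2; —)
  • {1,3}:  v_{1} + v_{3} = v_{6} — sig = (2; 1)
  • {6,7}:  v_{6} + v_{7} = v_{1} — sig = (2; 1)
  • {3,4}:  v_{3} + v_{4} = v_{2} + v_{5} — sig = (2; 1,1)
  • {4,6}:  v_{4} + v_{6} = v_{1} + v_{2} + v_{5} — sig = (2; 1,1,1)
  • {2,5,7}:  v_{2} + v_{5} + v_{7} = v_{4} — sig = (3; 1)
  • {1,4,8}:  v_{1} + v_{4} + v_{8} = 2·v_{7} — sig = (3; 2)
  • {2,5,6,8}:  v_{2} + v_{5} + v_{6} + v_{8} = 0 — sig = (4; —)
  • {1,2,5,8}:  v_{1} + v_{2} + v_{5} + v_{8} = v_{7} — sig = (4; 1)

Hence PRS(X_Σ) =
{ (2; —),  (2; 1) ×2,  (2; 1,1),  (2; 1,1,1),  (3; 1),  (3; 2),  (4; —),  (4; 1) }


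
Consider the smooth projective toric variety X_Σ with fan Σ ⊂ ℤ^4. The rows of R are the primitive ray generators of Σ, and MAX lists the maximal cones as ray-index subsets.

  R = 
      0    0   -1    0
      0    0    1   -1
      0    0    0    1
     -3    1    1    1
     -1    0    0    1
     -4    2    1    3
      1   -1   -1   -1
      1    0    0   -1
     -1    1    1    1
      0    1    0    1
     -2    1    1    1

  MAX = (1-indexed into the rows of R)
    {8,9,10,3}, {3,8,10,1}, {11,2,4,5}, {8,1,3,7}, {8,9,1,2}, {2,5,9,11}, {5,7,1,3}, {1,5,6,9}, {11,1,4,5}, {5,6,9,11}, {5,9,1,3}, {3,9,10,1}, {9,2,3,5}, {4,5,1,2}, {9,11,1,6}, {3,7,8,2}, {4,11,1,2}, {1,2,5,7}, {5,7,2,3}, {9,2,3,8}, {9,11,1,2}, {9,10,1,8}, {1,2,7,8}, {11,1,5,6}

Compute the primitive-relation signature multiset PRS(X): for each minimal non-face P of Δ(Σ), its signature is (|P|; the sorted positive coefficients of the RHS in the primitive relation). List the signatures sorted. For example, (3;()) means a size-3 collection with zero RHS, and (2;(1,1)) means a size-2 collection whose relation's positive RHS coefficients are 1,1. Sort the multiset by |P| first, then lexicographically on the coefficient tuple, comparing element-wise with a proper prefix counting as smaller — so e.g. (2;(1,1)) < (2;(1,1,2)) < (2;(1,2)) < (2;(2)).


25 minimal non-faces of Δ(Σ) (on 11 rays):

  {5,8}:  v_{5} + v_{8} = 0  ⇒ sig = (2;())
  {7,9}:  v_{7} + v_{9} = 0  ⇒ sig = (2;())
  {2,10}:  v_{2} + v_{10} = v_{8} + v_{9}  ⇒ sig = (2;(1,1))
  {3,4}:  v_{3} + v_{4} = v_{5} + v_{11}  ⇒ sig = (2;(1,1))
  {3,11}:  v_{3} + v_{11} = v_{5} + v_{9}  ⇒ sig = (2;(1,1))
  {4,8}:  v_{4} + v_{8} = v_{1} + v_{2} + v_{11}  ⇒ sig = (2;(1,1,1))
  {4,10}:  v_{4} + v_{10} = v_{1} + v_{9} + v_{11}  ⇒ sig = (2;(1,1,1))
  {5,10}:  v_{5} + v_{10} = v_{1} + v_{3} + v_{9}  ⇒ sig = (2;(1,1,1))
  {6,7}:  v_{6} + v_{7} = v_{1} + v_{5} + v_{11}  ⇒ sig = (2;(1,1,1))
  {6,8}:  v_{6} + v_{8} = v_{1} + v_{9} + v_{11}  ⇒ sig = (2;(1,1,1))
  {7,10}:  v_{7} + v_{10} = v_{1} + v_{3} + v_{8}  ⇒ sig = (2;(1,1,1))
  {7,11}:  v_{7} + v_{11} = v_{1} + v_{2} + v_{5}  ⇒ sig = (2;(1,1,1))
  {8,11}:  v_{8} + v_{11} = v_{1} + v_{2} + v_{9}  ⇒ sig = (2;(1,1,1))
  {4,6}:  v_{4} + v_{6} = v_{1} + v_{5} + 3·v_{11}  ⇒ sig = (2;(1,1,3))
  {10,11}:  v_{10} + v_{11} = v_{1} + 2·v_{9}  ⇒ sig = (2;(1,2))
  {3,6}:  v_{3} + v_{6} = v_{1} + 2·v_{5} + 2·v_{9}  ⇒ sig = (2;(1,2,2))
  {6,10}:  v_{6} + v_{10} = 2·v_{1} + v_{5} + 3·v_{9}  ⇒ sig = (2;(1,2,3))
  {2,6}:  v_{2} + v_{6} = 2·v_{11}  ⇒ sig = (2;(2))
  {4,9}:  v_{4} + v_{9} = 2·v_{11}  ⇒ sig = (2;(2))
  {4,7}:  v_{4} + v_{7} = 2·v_{1} + 2·v_{2} + 2·v_{5}  ⇒ sig = (2;(2,2,2))
  {1,2,3}:  v_{1} + v_{2} + v_{3} = 0  ⇒ sig = (3;())
  {1,2,5,9}:  v_{1} + v_{2} + v_{5} + v_{9} = v_{11}  ⇒ sig = (4;(1))
  {1,2,5,11}:  v_{1} + v_{2} + v_{5} + v_{11} = v_{4}  ⇒ sig = (4;(1))
  {1,3,8,9}:  v_{1} + v_{3} + v_{8} + v_{9} = v_{10}  ⇒ sig = (4;(1))
  {1,5,9,11}:  v_{1} + v_{5} + v_{9} + v_{11} = v_{6}  ⇒ sig = (4;(1))

Signatures (|P|; sorted positive RHS coefficients), sorted:
{ (2;()) ×2,  (2;(1,1)) ×3,  (2;(1,1,1)) ×8,  (2;(1,1,3)),  (2;(1,2)),  (2;(1,2,2)),  (2;(1,2,3)),  (2;(2)) ×2,  (2;(2,2,2)),  (3;()),  (4;(1)) ×4 }


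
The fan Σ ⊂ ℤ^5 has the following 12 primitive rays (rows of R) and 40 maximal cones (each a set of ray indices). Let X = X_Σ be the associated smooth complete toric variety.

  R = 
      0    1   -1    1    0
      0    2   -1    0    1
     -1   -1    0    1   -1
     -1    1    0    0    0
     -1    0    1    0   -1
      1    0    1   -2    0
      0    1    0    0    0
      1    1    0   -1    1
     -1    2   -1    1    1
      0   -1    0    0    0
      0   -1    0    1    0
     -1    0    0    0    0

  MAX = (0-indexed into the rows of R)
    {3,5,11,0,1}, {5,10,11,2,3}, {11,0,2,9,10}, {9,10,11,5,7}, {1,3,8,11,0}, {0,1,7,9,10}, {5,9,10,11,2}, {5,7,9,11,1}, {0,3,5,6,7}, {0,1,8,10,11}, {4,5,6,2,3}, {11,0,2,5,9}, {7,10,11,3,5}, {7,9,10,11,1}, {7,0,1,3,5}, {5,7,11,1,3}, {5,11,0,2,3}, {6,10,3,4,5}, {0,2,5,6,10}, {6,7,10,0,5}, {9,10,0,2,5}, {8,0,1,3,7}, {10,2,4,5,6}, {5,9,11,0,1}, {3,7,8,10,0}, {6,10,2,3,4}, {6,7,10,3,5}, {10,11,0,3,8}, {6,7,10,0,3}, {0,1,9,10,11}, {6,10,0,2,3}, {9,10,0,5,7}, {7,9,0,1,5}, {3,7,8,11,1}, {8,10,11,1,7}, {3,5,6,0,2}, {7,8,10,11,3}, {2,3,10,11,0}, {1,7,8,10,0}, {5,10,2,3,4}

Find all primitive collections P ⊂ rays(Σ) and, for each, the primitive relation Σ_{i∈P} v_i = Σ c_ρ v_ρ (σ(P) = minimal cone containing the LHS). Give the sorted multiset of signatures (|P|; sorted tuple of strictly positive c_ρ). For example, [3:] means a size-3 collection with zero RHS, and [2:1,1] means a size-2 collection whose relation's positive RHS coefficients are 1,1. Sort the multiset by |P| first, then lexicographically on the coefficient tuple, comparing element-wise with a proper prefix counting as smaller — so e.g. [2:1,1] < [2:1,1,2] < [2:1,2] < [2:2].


Σ has 22 primitive collections:

  {2,7}:  v_{2} + v_{7} = 0 — sig = [2:]
  {6,9}:  v_{6} + v_{9} = 0 — sig = [2:]
  {3,9}:  v_{3} + v_{9} = v_{11} — sig = [2:1]
  {6,11}:  v_{6} + v_{11} = v_{3} — sig = [2:1]
  {1,2}:  v_{1} + v_{2} = v_{0} + v_{11} — sig = [2:1,1]
  {1,4}:  v_{1} + v_{4} = v_{3} + v_{6} — sig = [2:1,1]
  {5,8}:  v_{5} + v_{8} = v_{3} + v_{7} — sig = [2:1,1]
  {1,6}:  v_{1} + v_{6} = v_{0} + v_{3} + v_{7} — sig = [2:1,1,1]
  {8,9}:  v_{8} + v_{9} = v_{1} + v_{10} + v_{11} — sig = [2:1,1,1]
  {2,8}:  v_{2} + v_{8} = v_{0} + v_{3} + v_{10} + v_{11} — sig = [2:1,1,1,1]
  {4,7}:  v_{4} + v_{7} = v_{3} + v_{5} + v_{6} + v_{10} — sig = [2:1,1,1,1]
  {4,9}:  v_{4} + v_{9} = v_{2} + v_{3} + v_{5} + v_{10} — sig = [2:1,1,1,1]
  {4,11}:  v_{4} + v_{11} = v_{2} + 2·v_{3} + v_{5} + v_{10} — sig = [2:1,1,1,2]
  {6,8}:  v_{6} + v_{8} = v_{0} + 2·v_{3} + v_{7} + v_{10} — sig = [2:1,1,1,2]
  {4,8}:  v_{4} + v_{8} = 2·v_{3} + v_{6} + v_{10} — sig = [2:1,1,2]
  {0,4}:  v_{0} + v_{4} = v_{2} + 2·v_{6} — sig = [2:1,2]
  {0,7,11}:  v_{0} + v_{7} + v_{11} = v_{1} — sig = [3:1]
  {1,3,10}:  v_{1} + v_{3} + v_{10} = v_{8} — sig = [3:1]
  {1,5,10}:  v_{1} + v_{5} + v_{10} = v_{7} — sig = [3:1]
  {0,5,10,11}:  v_{0} + v_{5} + v_{10} + v_{11} = 0 — sig = [4:]
  {0,3,5,10}:  v_{0} + v_{3} + v_{5} + v_{10} = v_{6} — sig = [4:1]
  {2,3,5,6,10}:  v_{2} + v_{3} + v_{5} + v_{6} + v_{10} = v_{4} — sig = [5:1]

Sorted signature multiset PRS(X):
{ [2:] ×2,  [2:1] ×2,  [2:1,1] ×3,  [2:1,1,1] ×2,  [2:1,1,1,1] ×3,  [2:1,1,1,2] ×2,  [2:1,1,2],  [2:1,2],  [3:1] ×3,  [4:],  [4:1],  [5:1] }


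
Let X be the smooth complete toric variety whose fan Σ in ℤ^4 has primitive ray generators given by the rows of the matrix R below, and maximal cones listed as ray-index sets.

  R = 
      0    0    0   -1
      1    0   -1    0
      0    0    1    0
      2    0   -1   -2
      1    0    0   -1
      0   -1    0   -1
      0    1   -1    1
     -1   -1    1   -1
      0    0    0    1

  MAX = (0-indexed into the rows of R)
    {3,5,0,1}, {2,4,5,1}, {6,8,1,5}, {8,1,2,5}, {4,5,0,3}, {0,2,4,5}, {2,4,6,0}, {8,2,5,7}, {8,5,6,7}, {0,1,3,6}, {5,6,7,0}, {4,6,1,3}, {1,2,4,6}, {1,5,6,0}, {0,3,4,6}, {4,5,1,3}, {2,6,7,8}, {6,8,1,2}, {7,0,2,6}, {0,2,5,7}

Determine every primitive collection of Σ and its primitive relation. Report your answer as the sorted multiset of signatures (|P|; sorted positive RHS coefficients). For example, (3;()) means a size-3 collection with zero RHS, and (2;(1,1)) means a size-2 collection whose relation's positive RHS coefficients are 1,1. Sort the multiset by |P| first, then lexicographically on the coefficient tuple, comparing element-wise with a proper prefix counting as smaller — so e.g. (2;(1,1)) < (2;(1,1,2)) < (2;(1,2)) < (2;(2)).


Δ(Σ) — 9 vertices, 12 min non-faces:

  P = {0,8}:  v_{0} + v_{8} = 0  ⇒ sig = (2;())
  P = {1,7}:  v_{1} + v_{7} = v_{5}  ⇒ sig = (2;(1))
  P = {3,8}:  v_{3} + v_{8} = v_{1} + v_{4}  ⇒ sig = (2;(1,1))
  P = {4,8}:  v_{4} + v_{8} = v_{1} + v_{2}  ⇒ sig = (2;(1,1))
  P = {3,7}:  v_{3} + v_{7} = v_{0} + v_{4} + v_{5}  ⇒ sig = (2;(1,1,1))
  P = {4,7}:  v_{4} + v_{7} = v_{0} + v_{2} + v_{5}  ⇒ sig = (2;(1,1,1))
  P = {2,3}:  v_{2} + v_{3} = 2·v_{4}  ⇒ sig = (2;(2))
  P = {2,5,6}:  v_{2} + v_{5} + v_{6} = 0  ⇒ sig = (3;())
  P = {0,1,2}:  v_{0} + v_{1} + v_{2} = v_{4}  ⇒ sig = (3;(1))
  P = {0,1,4}:  v_{0} + v_{1} + v_{4} = v_{3}  ⇒ sig = (3;(1))
  P = {4,5,6}:  v_{4} + v_{5} + v_{6} = v_{0} + v_{1}  ⇒ sig = (3;(1,1))
  P = {3,5,6}:  v_{3} + v_{5} + v_{6} = 2·v_{0} + 2·v_{1}  ⇒ sig = (3;(2,2))

Signatures (|P|; sorted positive RHS coefficients), sorted:
    |P|=2: 7 collections, coeffs (), (1), (1,1), (1,1), (1,1,1), (1,1,1), (2)
    |P|=3: 5 collections, coeffs (), (1), (1), (1,1), (2,2)


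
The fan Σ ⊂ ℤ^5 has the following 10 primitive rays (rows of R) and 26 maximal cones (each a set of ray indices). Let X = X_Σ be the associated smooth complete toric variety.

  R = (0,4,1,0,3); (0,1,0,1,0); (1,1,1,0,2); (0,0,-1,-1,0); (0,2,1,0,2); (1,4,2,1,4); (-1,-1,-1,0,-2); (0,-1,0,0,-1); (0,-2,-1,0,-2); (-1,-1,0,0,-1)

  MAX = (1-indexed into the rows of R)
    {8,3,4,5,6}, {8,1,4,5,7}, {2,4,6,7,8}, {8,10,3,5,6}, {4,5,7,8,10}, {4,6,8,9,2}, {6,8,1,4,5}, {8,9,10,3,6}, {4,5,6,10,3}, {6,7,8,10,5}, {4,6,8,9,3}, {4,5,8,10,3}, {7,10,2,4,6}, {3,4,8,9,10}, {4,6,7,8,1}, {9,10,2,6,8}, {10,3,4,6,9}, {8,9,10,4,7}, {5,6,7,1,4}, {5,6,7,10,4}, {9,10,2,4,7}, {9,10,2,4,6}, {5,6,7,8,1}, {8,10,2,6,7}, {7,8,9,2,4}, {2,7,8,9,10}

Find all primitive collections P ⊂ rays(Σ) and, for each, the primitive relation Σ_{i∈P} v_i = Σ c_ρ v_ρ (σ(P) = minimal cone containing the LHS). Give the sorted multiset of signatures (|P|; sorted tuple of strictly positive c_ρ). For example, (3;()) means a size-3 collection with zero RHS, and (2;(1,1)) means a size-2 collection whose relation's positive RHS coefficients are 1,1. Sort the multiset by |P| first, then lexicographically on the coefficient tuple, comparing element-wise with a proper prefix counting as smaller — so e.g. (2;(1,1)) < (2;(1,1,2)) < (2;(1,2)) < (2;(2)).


The 12 primitive collections of Σ (r=10, n=5):

  {3,7}:  v_{3} + v_{7} = 0  ⟹  sig = (2;())
  {5,9}:  v_{5} + v_{9} = 0  ⟹  sig = (2;())
  {2,3}:  v_{2} + v_{3} = v_{6} + v_{9}  ⟹  sig = (2;(1,1))
  {2,5}:  v_{2} + v_{5} = v_{6} + v_{7}  ⟹  sig = (2;(1,1))
  {1,3}:  v_{1} + v_{3} = v_{4} + v_{5} + v_{6} + v_{8}  ⟹  sig = (2;(1,1,1,1))
  {1,9}:  v_{1} + v_{9} = v_{4} + v_{6} + v_{7} + v_{8}  ⟹  sig = (2;(1,1,1,1))
  {1,2}:  v_{1} + v_{2} = v_{4} + 2·v_{6} + 2·v_{7} + v_{8}  ⟹  sig = (2;(1,1,2,2))
  {1,10}:  v_{1} + v_{10} = 2·v_{5} + v_{7}  ⟹  sig = (2;(1,2))
  {6,7,9}:  v_{6} + v_{7} + v_{9} = v_{2}  ⟹  sig = (3;(1))
  {2,4,8,10}:  v_{2} + v_{4} + v_{8} + v_{10} = v_{7}  ⟹  sig = (4;(1))
  {4,6,8,10}:  v_{4} + v_{6} + v_{8} + v_{10} = v_{5}  ⟹  sig = (4;(1))
  {4,5,6,7,8}:  v_{4} + v_{5} + v_{6} + v_{7} + v_{8} = v_{1}  ⟹  sig = (5;(1))

Signatures (|P|; sorted positive RHS coefficients), sorted:
{ (2;()) ×2,  (2;(1,1)) ×2,  (2;(1,1,1,1)) ×2,  (2;(1,1,2,2)),  (2;(1,2)),  (3;(1)),  (4;(1)) ×2,  (5;(1)) }


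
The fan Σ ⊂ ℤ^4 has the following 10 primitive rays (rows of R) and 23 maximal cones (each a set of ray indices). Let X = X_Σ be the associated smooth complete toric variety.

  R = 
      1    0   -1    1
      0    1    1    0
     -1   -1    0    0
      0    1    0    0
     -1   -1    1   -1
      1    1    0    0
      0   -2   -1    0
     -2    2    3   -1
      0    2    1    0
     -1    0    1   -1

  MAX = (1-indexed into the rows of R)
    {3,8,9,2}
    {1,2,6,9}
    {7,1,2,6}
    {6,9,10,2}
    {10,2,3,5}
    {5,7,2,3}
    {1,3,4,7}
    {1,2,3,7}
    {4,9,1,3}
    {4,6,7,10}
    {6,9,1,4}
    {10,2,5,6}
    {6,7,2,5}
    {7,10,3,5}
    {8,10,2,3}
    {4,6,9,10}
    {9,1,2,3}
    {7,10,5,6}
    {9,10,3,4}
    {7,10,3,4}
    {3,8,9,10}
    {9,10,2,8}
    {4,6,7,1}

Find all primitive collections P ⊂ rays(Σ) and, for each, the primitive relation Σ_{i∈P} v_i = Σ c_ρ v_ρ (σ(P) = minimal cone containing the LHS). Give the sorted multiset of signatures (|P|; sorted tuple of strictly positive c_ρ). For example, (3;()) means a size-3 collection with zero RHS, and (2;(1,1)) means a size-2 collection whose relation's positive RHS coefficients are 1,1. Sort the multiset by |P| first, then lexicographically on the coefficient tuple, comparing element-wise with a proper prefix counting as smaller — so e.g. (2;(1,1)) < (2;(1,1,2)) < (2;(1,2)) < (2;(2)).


14 minimal non-faces of Δ(Σ) (on 10 rays):

  {1,10}:  v_{1} + v_{10} = 0 — sig = (2;())
  {3,6}:  v_{3} + v_{6} = 0 — sig = (2;())
  {7,9}:  v_{7} + v_{9} = 0 — sig = (2;())
  {2,4}:  v_{2} + v_{4} = v_{9} — sig = (2;(1))
  {4,5}:  v_{4} + v_{5} = v_{10} — sig = (2;(1))
  {1,5}:  v_{1} + v_{5} = v_{2} + v_{7} — sig = (2;(1,1))
  {5,9}:  v_{5} + v_{9} = v_{2} + v_{10} — sig = (2;(1,1))
  {1,8}:  v_{1} + v_{8} = v_{2} + v_{3} + v_{9} — sig = (2;(1,1,1))
  {6,8}:  v_{6} + v_{8} = v_{2} + v_{9} + v_{10} — sig = (2;(1,1,1))
  {7,8}:  v_{7} + v_{8} = v_{2} + v_{3} + v_{10} — sig = (2;(1,1,1))
  {4,8}:  v_{4} + v_{8} = v_{3} + 2·v_{9} + v_{10} — sig = (2;(1,1,2))
  {5,8}:  v_{5} + v_{8} = 2·v_{2} + v_{3} + 2·v_{10} — sig = (2;(1,2,2))
  {2,7,10}:  v_{2} + v_{7} + v_{10} = v_{5} — sig = (3;(1))
  {2,3,9,10}:  v_{2} + v_{3} + v_{9} + v_{10} = v_{8} — sig = (4;(1))

Signatures (|P|; sorted positive RHS coefficients), sorted:
[(2;()), (2;()), (2;()), (2;(1)), (2;(1)), (2;(1,1)), (2;(1,1)), (2;(1,1,1)), (2;(1,1,1)), (2;(1,1,1)), (2;(1,1,2)), (2;(1,2,2)), (3;(1)), (4;(1))]


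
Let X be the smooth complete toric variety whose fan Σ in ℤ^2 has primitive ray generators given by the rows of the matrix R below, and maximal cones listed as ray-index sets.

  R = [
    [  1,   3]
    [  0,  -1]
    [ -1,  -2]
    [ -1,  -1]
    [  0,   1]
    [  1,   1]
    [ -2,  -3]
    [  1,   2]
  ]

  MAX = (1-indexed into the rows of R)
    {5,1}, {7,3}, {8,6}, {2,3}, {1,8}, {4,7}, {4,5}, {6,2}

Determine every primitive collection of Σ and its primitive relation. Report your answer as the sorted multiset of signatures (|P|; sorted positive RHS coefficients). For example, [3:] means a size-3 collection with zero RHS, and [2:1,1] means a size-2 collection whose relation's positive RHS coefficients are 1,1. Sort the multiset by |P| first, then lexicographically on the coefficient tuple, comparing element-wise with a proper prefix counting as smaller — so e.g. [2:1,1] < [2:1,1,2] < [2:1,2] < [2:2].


20 collections generate NE(X_Σ); each relation:

  P={2,5}:  v_{2} + v_{5} = 0 ; sig = [2:]
  P={3,8}:  v_{3} + v_{8} = 0 ; sig = [2:]
  P={4,6}:  v_{4} + v_{6} = 0 ; sig = [2:]
  P={1,2}:  v_{1} + v_{2} = v_{8} ; sig = [2:1]
  P={1,3}:  v_{1} + v_{3} = v_{5} ; sig = [2:1]
  P={2,4}:  v_{2} + v_{4} = v_{3} ; sig = [2:1]
  P={2,8}:  v_{2} + v_{8} = v_{6} ; sig = [2:1]
  P={3,4}:  v_{3} + v_{4} = v_{7} ; sig = [2:1]
  P={3,5}:  v_{3} + v_{5} = v_{4} ; sig = [2:1]
  P={3,6}:  v_{3} + v_{6} = v_{2} ; sig = [2:1]
  P={4,8}:  v_{4} + v_{8} = v_{5} ; sig = [2:1]
  P={5,6}:  v_{5} + v_{6} = v_{8} ; sig = [2:1]
  P={5,8}:  v_{5} + v_{8} = v_{1} ; sig = [2:1]
  P={6,7}:  v_{6} + v_{7} = v_{3} ; sig = [2:1]
  P={7,8}:  v_{7} + v_{8} = v_{4} ; sig = [2:1]
  P={1,7}:  v_{1} + v_{7} = v_{4} + v_{5} ; sig = [2:1,1]
  P={1,4}:  v_{1} + v_{4} = 2·v_{5} ; sig = [2:2]
  P={1,6}:  v_{1} + v_{6} = 2·v_{8} ; sig = [2:2]
  P={2,7}:  v_{2} + v_{7} = 2·v_{3} ; sig = [2:2]
  P={5,7}:  v_{5} + v_{7} = 2·v_{4} ; sig = [2:2]

Signatures (|P|; sorted positive RHS coefficients), sorted:
{ [2:] ×3,  [2:1] ×12,  [2:1,1],  [2:2] ×4 }


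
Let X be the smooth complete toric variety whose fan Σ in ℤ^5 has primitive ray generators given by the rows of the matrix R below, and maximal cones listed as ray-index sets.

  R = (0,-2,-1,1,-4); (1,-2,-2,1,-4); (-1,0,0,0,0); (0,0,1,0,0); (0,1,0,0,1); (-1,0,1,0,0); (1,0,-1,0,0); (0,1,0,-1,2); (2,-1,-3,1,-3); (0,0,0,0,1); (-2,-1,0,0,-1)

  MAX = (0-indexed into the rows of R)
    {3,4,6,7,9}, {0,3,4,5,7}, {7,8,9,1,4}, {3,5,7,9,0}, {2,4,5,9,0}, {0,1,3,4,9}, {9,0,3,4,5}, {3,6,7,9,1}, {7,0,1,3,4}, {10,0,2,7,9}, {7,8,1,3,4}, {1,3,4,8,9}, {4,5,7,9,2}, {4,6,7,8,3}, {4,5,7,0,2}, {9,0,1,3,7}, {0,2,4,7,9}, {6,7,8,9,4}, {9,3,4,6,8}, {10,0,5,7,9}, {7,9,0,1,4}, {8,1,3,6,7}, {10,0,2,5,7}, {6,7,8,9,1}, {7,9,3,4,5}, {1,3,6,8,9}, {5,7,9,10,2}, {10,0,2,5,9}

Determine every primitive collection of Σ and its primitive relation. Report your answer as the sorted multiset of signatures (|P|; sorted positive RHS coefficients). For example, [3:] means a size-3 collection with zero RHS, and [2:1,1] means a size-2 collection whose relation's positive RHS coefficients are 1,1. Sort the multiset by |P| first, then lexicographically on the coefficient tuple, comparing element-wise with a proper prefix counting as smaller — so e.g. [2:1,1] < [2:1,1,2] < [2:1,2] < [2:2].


Primitive collections (20):

  P = {5,6}:  v_{5} + v_{6} = 0  ⇒ sig = [2:]
  P = {0,6}:  v_{0} + v_{6} = v_{1}  ⇒ sig = [2:1]
  P = {1,5}:  v_{1} + v_{5} = v_{0}  ⇒ sig = [2:1]
  P = {2,3}:  v_{2} + v_{3} = v_{5}  ⇒ sig = [2:1]
  P = {5,8}:  v_{5} + v_{8} = v_{1} + v_{4}  ⇒ sig = [2:1,1]
  P = {2,6}:  v_{2} + v_{6} = v_{0} + v_{4} + v_{7} + v_{9}  ⇒ sig = [2:1,1,1,1]
  P = {6,10}:  v_{6} + v_{10} = v_{0} + v_{2} + v_{7} + v_{9}  ⇒ sig = [2:1,1,1,1]
  P = {2,8}:  v_{2} + v_{8} = v_{0} + v_{1} + 2·v_{4} + v_{7} + v_{9}  ⇒ sig = [2:1,1,1,1,2]
  P = {1,2}:  v_{1} + v_{2} = 2·v_{0} + v_{4} + v_{7} + v_{9}  ⇒ sig = [2:1,1,1,2]
  P = {1,10}:  v_{1} + v_{10} = 2·v_{0} + v_{2} + v_{7} + v_{9}  ⇒ sig = [2:1,1,1,2]
  P = {3,10}:  v_{3} + v_{10} = v_{0} + 2·v_{5} + v_{7} + v_{9}  ⇒ sig = [2:1,1,1,2]
  P = {0,8}:  v_{0} + v_{8} = 2·v_{1} + v_{4}  ⇒ sig = [2:1,2]
  P = {4,10}:  v_{4} + v_{10} = 2·v_{2}  ⇒ sig = [2:2]
  P = {8,10}:  v_{8} + v_{10} = 3·v_{0} + 2·v_{4} + 2·v_{7} + 2·v_{9}  ⇒ sig = [2:2,2,2,3]
  P = {1,4,6}:  v_{1} + v_{4} + v_{6} = v_{8}  ⇒ sig = [3:1]
  P = {3,7,8,9}:  v_{3} + v_{7} + v_{8} + v_{9} = 2·v_{6}  ⇒ sig = [4:2]
  P = {0,3,4,7,9}:  v_{0} + v_{3} + v_{4} + v_{7} + v_{9} = 0  ⇒ sig = [5:]
  P = {0,2,5,7,9}:  v_{0} + v_{2} + v_{5} + v_{7} + v_{9} = v_{10}  ⇒ sig = [5:1]
  P = {0,4,5,7,9}:  v_{0} + v_{4} + v_{5} + v_{7} + v_{9} = v_{2}  ⇒ sig = [5:1]
  P = {1,3,4,7,9}:  v_{1} + v_{3} + v_{4} + v_{7} + v_{9} = v_{6}  ⇒ sig = [5:1]

so the primitive-relation signature multiset is
[[2:], [2:1], [2:1], [2:1], [2:1,1], [2:1,1,1,1], [2:1,1,1,1], [2:1,1,1,1,2], [2:1,1,1,2], [2:1,1,1,2], [2:1,1,1,2], [2:1,2], [2:2], [2:2,2,2,3], [3:1], [4:2], [5:], [5:1], [5:1], [5:1]]


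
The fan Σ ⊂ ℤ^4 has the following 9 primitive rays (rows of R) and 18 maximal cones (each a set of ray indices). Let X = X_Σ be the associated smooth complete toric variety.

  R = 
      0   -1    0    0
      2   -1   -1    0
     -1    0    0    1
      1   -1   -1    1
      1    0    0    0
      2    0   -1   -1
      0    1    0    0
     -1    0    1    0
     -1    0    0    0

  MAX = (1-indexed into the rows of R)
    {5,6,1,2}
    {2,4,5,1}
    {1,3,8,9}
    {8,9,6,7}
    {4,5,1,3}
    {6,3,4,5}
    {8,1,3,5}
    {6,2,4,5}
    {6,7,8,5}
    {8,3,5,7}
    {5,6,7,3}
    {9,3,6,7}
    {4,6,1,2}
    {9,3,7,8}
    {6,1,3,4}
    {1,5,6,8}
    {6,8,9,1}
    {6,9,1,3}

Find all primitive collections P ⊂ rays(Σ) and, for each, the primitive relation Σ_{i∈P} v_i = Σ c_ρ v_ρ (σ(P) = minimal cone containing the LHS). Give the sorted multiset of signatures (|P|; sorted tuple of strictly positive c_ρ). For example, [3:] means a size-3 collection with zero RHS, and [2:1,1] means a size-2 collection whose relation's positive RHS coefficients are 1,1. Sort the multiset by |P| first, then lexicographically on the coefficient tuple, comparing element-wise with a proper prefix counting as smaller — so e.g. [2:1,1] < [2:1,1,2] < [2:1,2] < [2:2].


Σ has 12 primitive collections:

  • {1,7}:  v_{1} + v_{7} = 0  ⇒ sig = [2:]
  • {5,9}:  v_{5} + v_{9} = 0  ⇒ sig = [2:]
  • {2,3}:  v_{2} + v_{3} = v_{4}  ⇒ sig = [2:1]
  • {2,8}:  v_{2} + v_{8} = v_{1} + v_{5}  ⇒ sig = [2:1,1]
  • {2,7}:  v_{2} + v_{7} = v_{3} + v_{5} + v_{6}  ⇒ sig = [2:1,1,1]
  • {2,9}:  v_{2} + v_{9} = v_{1} + v_{3} + v_{6}  ⇒ sig = [2:1,1,1]
  • {4,8}:  v_{4} + v_{8} = v_{1} + v_{3} + v_{5}  ⇒ sig = [2:1,1,1]
  • {4,7}:  v_{4} + v_{7} = 2·v_{3} + v_{5} + v_{6}  ⇒ sig = [2:1,1,2]
  • {4,9}:  v_{4} + v_{9} = v_{1} + 2·v_{3} + v_{6}  ⇒ sig = [2:1,1,2]
  • {3,6,8}:  v_{3} + v_{6} + v_{8} = 0  ⇒ sig = [3:]
  • {1,3,5,6}:  v_{1} + v_{3} + v_{5} + v_{6} = v_{2}  ⇒ sig = [4:1]
  • {1,4,5,6}:  v_{1} + v_{4} + v_{5} + v_{6} = 2·v_{2}  ⇒ sig = [4:2]

Hence PRS(X_Σ) =
[[2:], [2:], [2:1], [2:1,1], [2:1,1,1], [2:1,1,1], [2:1,1,1], [2:1,1,2], [2:1,1,2], [3:], [4:1], [4:2]]


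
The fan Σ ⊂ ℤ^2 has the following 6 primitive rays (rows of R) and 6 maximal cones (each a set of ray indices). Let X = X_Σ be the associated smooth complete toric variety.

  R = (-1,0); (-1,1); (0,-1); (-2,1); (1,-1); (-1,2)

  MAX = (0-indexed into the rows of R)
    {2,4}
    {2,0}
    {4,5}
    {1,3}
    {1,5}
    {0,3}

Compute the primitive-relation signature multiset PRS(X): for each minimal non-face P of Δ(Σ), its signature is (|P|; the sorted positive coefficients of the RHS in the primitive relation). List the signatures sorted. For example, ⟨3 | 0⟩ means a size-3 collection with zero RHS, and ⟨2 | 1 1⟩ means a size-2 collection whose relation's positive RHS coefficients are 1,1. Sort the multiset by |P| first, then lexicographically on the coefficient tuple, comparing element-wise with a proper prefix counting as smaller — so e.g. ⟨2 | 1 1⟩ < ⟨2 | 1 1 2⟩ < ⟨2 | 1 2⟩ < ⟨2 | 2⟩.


Minimal non-faces — 9 found among 6 rays, 6 max cones:

  P={1,4}:  v_{1} + v_{4} = 0  →  sig = ⟨2 | 0⟩
  P={0,1}:  v_{0} + v_{1} = v_{3}  →  sig = ⟨2 | 1⟩
  P={0,4}:  v_{0} + v_{4} = v_{2}  →  sig = ⟨2 | 1⟩
  P={1,2}:  v_{1} + v_{2} = v_{0}  →  sig = ⟨2 | 1⟩
  P={2,5}:  v_{2} + v_{5} = v_{1}  →  sig = ⟨2 | 1⟩
  P={3,4}:  v_{3} + v_{4} = v_{0}  →  sig = ⟨2 | 1⟩
  P={0,5}:  v_{0} + v_{5} = 2·v_{1}  →  sig = ⟨2 | 2⟩
  P={2,3}:  v_{2} + v_{3} = 2·v_{0}  →  sig = ⟨2 | 2⟩
  P={3,5}:  v_{3} + v_{5} = 3·v_{1}  →  sig = ⟨2 | 3⟩

Sorted signature multiset PRS(X):
{ ⟨2 | 0⟩,  ⟨2 | 1⟩ ×5,  ⟨2 | 2⟩ ×2,  ⟨2 | 3⟩ }


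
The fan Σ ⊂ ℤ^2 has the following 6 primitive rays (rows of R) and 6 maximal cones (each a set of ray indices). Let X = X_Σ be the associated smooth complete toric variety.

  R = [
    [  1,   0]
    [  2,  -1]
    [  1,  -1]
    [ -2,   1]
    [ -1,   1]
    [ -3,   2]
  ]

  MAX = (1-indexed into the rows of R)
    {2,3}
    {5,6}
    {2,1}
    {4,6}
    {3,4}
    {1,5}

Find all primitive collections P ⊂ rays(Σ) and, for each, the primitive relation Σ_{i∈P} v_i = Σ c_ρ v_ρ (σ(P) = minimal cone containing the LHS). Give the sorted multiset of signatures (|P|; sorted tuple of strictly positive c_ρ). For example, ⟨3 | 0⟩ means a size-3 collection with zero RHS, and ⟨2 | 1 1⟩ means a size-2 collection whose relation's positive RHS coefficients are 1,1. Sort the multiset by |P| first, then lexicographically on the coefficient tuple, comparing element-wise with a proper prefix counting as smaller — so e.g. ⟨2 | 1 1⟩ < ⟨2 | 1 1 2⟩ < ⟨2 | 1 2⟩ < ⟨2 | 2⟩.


Δ(Σ) — 6 vertices, 9 min non-faces:

  • {2,4}:  v_{2} + v_{4} = 0  ⇒ sig = ⟨2 | 0⟩
  • {3,5}:  v_{3} + v_{5} = 0  ⇒ sig = ⟨2 | 0⟩
  • {1,3}:  v_{1} + v_{3} = v_{2}  ⇒ sig = ⟨2 | 1⟩
  • {1,4}:  v_{1} + v_{4} = v_{5}  ⇒ sig = ⟨2 | 1⟩
  • {2,5}:  v_{2} + v_{5} = v_{1}  ⇒ sig = ⟨2 | 1⟩
  • {2,6}:  v_{2} + v_{6} = v_{5}  ⇒ sig = ⟨2 | 1⟩
  • {3,6}:  v_{3} + v_{6} = v_{4}  ⇒ sig = ⟨2 | 1⟩
  • {4,5}:  v_{4} + v_{5} = v_{6}  ⇒ sig = ⟨2 | 1⟩
  • {1,6}:  v_{1} + v_{6} = 2·v_{5}  ⇒ sig = ⟨2 | 2⟩

so the primitive-relation signature multiset is
    |P|=2: 9 collections, coeffs (), (), (1), (1), (1), (1), (1), (1), (2)


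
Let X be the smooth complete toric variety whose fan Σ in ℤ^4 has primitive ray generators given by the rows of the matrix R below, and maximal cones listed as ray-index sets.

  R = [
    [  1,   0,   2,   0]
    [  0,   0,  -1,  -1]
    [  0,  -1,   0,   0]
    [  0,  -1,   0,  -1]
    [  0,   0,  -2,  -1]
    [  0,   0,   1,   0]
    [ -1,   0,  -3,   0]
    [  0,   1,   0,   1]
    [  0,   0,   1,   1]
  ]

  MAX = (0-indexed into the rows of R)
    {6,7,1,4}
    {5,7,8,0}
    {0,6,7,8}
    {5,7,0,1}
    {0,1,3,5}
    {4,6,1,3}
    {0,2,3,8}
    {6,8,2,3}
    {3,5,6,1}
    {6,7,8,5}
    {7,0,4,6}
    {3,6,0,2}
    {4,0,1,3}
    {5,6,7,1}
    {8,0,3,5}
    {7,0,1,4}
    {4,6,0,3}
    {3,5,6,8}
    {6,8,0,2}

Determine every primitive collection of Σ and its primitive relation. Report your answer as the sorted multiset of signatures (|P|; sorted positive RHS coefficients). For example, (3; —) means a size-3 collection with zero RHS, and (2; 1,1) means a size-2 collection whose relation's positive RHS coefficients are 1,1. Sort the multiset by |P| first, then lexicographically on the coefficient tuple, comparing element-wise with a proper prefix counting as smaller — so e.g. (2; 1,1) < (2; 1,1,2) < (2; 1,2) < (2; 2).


11 minimal non-faces of Δ(Σ) (on 9 rays):

  • {1,8}:  v_{1} + v_{8} = 0  →  sig = (2; —)
  • {3,7}:  v_{3} + v_{7} = 0  →  sig = (2; —)
  • {4,5}:  v_{4} + v_{5} = v_{1}  →  sig = (2; 1)
  • {2,5}:  v_{2} + v_{5} = v_{3} + v_{8}  →  sig = (2; 1,1)
  • {4,8}:  v_{4} + v_{8} = v_{0} + v_{6}  →  sig = (2; 1,1)
  • {1,2}:  v_{1} + v_{2} = v_{0} + v_{3} + v_{6}  →  sig = (2; 1,1,1)
  • {2,7}:  v_{2} + v_{7} = v_{0} + v_{6} + v_{8}  →  sig = (2; 1,1,1)
  • {2,4}:  v_{2} + v_{4} = 2·v_{0} + v_{3} + 2·v_{6}  →  sig = (2; 1,2,2)
  • {0,5,6}:  v_{0} + v_{5} + v_{6} = 0  →  sig = (3; —)
  • {0,1,6}:  v_{0} + v_{1} + v_{6} = v_{4}  →  sig = (3; 1)
  • {0,3,6,8}:  v_{0} + v_{3} + v_{6} + v_{8} = v_{2}  →  sig = (4; 1)

Hence PRS(X_Σ) =
    (2; —)
    (2; —)
    (2; 1)
    (2; 1,1)
    (2; 1,1)
    (2; 1,1,1)
    (2; 1,1,1)
    (2; 1,2,2)
    (3; —)
    (3; 1)
    (4; 1)


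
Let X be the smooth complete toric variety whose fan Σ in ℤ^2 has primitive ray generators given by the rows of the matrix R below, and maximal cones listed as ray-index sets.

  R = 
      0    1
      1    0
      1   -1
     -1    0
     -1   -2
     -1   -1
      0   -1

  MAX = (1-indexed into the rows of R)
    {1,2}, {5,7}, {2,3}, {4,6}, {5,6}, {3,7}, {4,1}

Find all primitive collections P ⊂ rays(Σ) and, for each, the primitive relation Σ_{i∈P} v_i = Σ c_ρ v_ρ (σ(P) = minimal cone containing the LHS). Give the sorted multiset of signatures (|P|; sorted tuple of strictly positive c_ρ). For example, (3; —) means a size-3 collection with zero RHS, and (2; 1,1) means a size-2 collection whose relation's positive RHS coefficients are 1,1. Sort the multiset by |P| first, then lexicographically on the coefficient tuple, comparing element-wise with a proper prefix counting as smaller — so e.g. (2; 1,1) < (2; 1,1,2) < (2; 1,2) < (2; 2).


Minimal non-faces — 14 found among 7 rays, 7 max cones:

  P={1,7}:  v_{1} + v_{7} = 0 ; sig = (2; —)
  P={2,4}:  v_{2} + v_{4} = 0 ; sig = (2; —)
  P={1,3}:  v_{1} + v_{3} = v_{2} ; sig = (2; 1)
  P={1,5}:  v_{1} + v_{5} = v_{6} ; sig = (2; 1)
  P={1,6}:  v_{1} + v_{6} = v_{4} ; sig = (2; 1)
  P={2,6}:  v_{2} + v_{6} = v_{7} ; sig = (2; 1)
  P={2,7}:  v_{2} + v_{7} = v_{3} ; sig = (2; 1)
  P={3,4}:  v_{3} + v_{4} = v_{7} ; sig = (2; 1)
  P={4,7}:  v_{4} + v_{7} = v_{6} ; sig = (2; 1)
  P={6,7}:  v_{6} + v_{7} = v_{5} ; sig = (2; 1)
  P={2,5}:  v_{2} + v_{5} = 2·v_{7} ; sig = (2; 2)
  P={3,6}:  v_{3} + v_{6} = 2·v_{7} ; sig = (2; 2)
  P={4,5}:  v_{4} + v_{5} = 2·v_{6} ; sig = (2; 2)
  P={3,5}:  v_{3} + v_{5} = 3·v_{7} ; sig = (2; 3)

Sorted signature multiset PRS(X):
{ (2; —) ×2,  (2; 1) ×8,  (2; 2) ×3,  (2; 3) }


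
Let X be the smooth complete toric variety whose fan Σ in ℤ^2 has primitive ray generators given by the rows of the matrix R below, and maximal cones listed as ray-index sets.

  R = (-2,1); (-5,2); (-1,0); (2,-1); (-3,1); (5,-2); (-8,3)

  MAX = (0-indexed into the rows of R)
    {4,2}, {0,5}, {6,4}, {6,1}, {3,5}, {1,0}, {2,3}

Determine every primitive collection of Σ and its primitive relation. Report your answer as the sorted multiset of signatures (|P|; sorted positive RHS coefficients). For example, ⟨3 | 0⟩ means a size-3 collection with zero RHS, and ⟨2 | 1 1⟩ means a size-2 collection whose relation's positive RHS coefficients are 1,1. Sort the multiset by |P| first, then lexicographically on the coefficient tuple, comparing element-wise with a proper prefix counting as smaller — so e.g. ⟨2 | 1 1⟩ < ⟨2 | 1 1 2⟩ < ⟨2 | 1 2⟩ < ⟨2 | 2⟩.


|primitive collections| = 14. Relations:

  P = {0,3}:  v_{0} + v_{3} = 0  →  sig = ⟨2 | 0⟩
  P = {1,5}:  v_{1} + v_{5} = 0  →  sig = ⟨2 | 0⟩
  P = {0,2}:  v_{0} + v_{2} = v_{4}  →  sig = ⟨2 | 1⟩
  P = {0,4}:  v_{0} + v_{4} = v_{1}  →  sig = ⟨2 | 1⟩
  P = {1,3}:  v_{1} + v_{3} = v_{4}  →  sig = ⟨2 | 1⟩
  P = {1,4}:  v_{1} + v_{4} = v_{6}  →  sig = ⟨2 | 1⟩
  P = {3,4}:  v_{3} + v_{4} = v_{2}  →  sig = ⟨2 | 1⟩
  P = {4,5}:  v_{4} + v_{5} = v_{3}  →  sig = ⟨2 | 1⟩
  P = {5,6}:  v_{5} + v_{6} = v_{4}  →  sig = ⟨2 | 1⟩
  P = {0,6}:  v_{0} + v_{6} = 2·v_{1}  →  sig = ⟨2 | 2⟩
  P = {1,2}:  v_{1} + v_{2} = 2·v_{4}  →  sig = ⟨2 | 2⟩
  P = {2,5}:  v_{2} + v_{5} = 2·v_{3}  →  sig = ⟨2 | 2⟩
  P = {3,6}:  v_{3} + v_{6} = 2·v_{4}  →  sig = ⟨2 | 2⟩
  P = {2,6}:  v_{2} + v_{6} = 3·v_{4}  →  sig = ⟨2 | 3⟩

Hence PRS(X_Σ) =
[⟨2 | 0⟩, ⟨2 | 0⟩, ⟨2 | 1⟩, ⟨2 | 1⟩, ⟨2 | 1⟩, ⟨2 | 1⟩, ⟨2 | 1⟩, ⟨2 | 1⟩, ⟨2 | 1⟩, ⟨2 | 2⟩, ⟨2 | 2⟩, ⟨2 | 2⟩, ⟨2 | 2⟩, ⟨2 | 3⟩]


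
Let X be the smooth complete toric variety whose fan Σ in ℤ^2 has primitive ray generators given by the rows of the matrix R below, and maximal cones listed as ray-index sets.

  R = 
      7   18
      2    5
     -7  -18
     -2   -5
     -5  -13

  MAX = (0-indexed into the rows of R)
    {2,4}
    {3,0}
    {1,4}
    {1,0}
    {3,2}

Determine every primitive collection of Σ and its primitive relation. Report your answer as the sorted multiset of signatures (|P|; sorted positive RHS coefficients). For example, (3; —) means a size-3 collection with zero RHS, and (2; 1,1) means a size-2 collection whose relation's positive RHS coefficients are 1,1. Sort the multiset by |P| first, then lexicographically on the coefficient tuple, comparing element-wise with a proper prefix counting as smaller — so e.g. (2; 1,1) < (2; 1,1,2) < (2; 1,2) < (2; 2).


5 collections generate NE(X_Σ); each relation:

  • {0,2}:  v_{0} + v_{2} = 0  ⇒ sig = (2; —)
  • {1,3}:  v_{1} + v_{3} = 0  ⇒ sig = (2; —)
  • {0,4}:  v_{0} + v_{4} = v_{1}  ⇒ sig = (2; 1)
  • {1,2}:  v_{1} + v_{2} = v_{4}  ⇒ sig = (2; 1)
  • {3,4}:  v_{3} + v_{4} = v_{2}  ⇒ sig = (2; 1)

Hence PRS(X_Σ) =
    (2; —)
    (2; —)
    (2; 1)
    (2; 1)
    (2; 1)


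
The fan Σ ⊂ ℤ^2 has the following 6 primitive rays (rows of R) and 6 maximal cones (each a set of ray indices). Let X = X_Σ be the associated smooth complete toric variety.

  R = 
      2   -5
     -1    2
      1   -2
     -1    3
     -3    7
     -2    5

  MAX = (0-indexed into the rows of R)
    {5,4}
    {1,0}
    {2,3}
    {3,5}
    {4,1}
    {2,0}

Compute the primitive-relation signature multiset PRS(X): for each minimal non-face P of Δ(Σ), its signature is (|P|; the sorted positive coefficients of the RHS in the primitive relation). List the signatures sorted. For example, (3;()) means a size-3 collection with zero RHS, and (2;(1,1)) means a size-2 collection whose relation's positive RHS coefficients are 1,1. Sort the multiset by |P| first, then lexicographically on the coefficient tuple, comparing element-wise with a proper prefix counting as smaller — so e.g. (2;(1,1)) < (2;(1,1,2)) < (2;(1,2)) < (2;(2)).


Primitive collections (9):

  • {0,5}:  v_{0} + v_{5} = 0 ; sig = (2;())
  • {1,2}:  v_{1} + v_{2} = 0 ; sig = (2;())
  • {0,3}:  v_{0} + v_{3} = v_{2} ; sig = (2;(1))
  • {0,4}:  v_{0} + v_{4} = v_{1} ; sig = (2;(1))
  • {1,3}:  v_{1} + v_{3} = v_{5} ; sig = (2;(1))
  • {1,5}:  v_{1} + v_{5} = v_{4} ; sig = (2;(1))
  • {2,4}:  v_{2} + v_{4} = v_{5} ; sig = (2;(1))
  • {2,5}:  v_{2} + v_{5} = v_{3} ; sig = (2;(1))
  • {3,4}:  v_{3} + v_{4} = 2·v_{5} ; sig = (2;(2))

Sorted signature multiset PRS(X):
    (2;())
    (2;())
    (2;(1))
    (2;(1))
    (2;(1))
    (2;(1))
    (2;(1))
    (2;(1))
    (2;(2))


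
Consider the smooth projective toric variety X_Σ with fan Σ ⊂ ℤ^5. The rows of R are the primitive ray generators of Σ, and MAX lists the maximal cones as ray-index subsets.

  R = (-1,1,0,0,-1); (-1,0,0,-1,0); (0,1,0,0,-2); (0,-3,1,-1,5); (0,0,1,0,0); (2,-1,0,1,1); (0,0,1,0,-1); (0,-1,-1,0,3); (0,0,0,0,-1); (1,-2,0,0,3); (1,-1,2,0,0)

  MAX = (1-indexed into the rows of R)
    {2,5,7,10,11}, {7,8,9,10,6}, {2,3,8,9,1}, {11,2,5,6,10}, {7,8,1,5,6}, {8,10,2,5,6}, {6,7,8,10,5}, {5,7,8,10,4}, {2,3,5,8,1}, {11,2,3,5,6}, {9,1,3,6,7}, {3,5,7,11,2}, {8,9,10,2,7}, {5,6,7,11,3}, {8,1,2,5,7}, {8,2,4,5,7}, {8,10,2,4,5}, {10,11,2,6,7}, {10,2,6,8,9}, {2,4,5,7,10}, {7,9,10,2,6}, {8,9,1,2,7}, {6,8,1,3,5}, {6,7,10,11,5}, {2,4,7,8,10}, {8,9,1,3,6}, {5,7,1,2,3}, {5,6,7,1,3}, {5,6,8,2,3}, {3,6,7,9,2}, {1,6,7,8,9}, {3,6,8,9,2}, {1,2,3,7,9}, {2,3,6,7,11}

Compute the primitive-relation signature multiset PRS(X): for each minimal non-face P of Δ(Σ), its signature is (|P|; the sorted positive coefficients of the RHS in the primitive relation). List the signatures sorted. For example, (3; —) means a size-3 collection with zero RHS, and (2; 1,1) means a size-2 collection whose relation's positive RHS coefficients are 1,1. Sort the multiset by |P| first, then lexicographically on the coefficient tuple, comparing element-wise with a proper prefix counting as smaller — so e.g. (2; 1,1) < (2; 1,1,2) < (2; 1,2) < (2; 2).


16 collections generate NE(X_Σ); each relation:

  • {5,9}:  v_{5} + v_{9} = v_{7}  →  sig = (2; 1)
  • {1,10}:  v_{1} + v_{10} = v_{7} + v_{8}  →  sig = (2; 1,1)
  • {1,11}:  v_{1} + v_{11} = v_{5} + v_{7}  →  sig = (2; 1,1)
  • {3,10}:  v_{3} + v_{10} = v_{2} + v_{6}  →  sig = (2; 1,1)
  • {8,11}:  v_{8} + v_{11} = v_{5} + v_{10}  →  sig = (2; 1,1)
  • {3,4}:  v_{3} + v_{4} = v_{2} + v_{5} + v_{10}  →  sig = (2; 1,1,1)
  • {4,9}:  v_{4} + v_{9} = v_{2} + 2·v_{7} + v_{8} + v_{10}  →  sig = (2; 1,1,1,2)
  • {9,11}:  v_{9} + v_{11} = v_{2} + v_{6} + 2·v_{7}  →  sig = (2; 1,1,2)
  • {1,4}:  v_{1} + v_{4} = v_{2} + v_{5} + 2·v_{7} + 2·v_{8}  →  sig = (2; 1,1,2,2)
  • {4,11}:  v_{4} + v_{11} = v_{2} + 2·v_{5} + v_{7} + 2·v_{10}  →  sig = (2; 1,1,2,2)
  • {4,6}:  v_{4} + v_{6} = v_{5} + 2·v_{10}  →  sig = (2; 1,2)
  • {1,2,6}:  v_{1} + v_{2} + v_{6} = 0  →  sig = (3; —)
  • {3,7,8}:  v_{3} + v_{7} + v_{8} = 0  →  sig = (3; —)
  • {2,5,6,7}:  v_{2} + v_{5} + v_{6} + v_{7} = v_{11}  →  sig = (4; 1)
  • {2,6,7,8}:  v_{2} + v_{6} + v_{7} + v_{8} = v_{10}  →  sig = (4; 1)
  • {2,5,7,8,10}:  v_{2} + v_{5} + v_{7} + v_{8} + v_{10} = v_{4}  →  sig = (5; 1)

Signatures (|P|; sorted positive RHS coefficients), sorted:
    |P|=2: 11 collections, coeffs (1), (1,1), (1,1), (1,1), (1,1), (1,1,1), (1,1,1,2), (1,1,2), (1,1,2,2), (1,1,2,2), (1,2)
    |P|=3: 2 collections, coeffs (), ()
    |P|=4: 2 collections, coeffs (1), (1)
    |P|=5: 1 collection, coeffs (1)


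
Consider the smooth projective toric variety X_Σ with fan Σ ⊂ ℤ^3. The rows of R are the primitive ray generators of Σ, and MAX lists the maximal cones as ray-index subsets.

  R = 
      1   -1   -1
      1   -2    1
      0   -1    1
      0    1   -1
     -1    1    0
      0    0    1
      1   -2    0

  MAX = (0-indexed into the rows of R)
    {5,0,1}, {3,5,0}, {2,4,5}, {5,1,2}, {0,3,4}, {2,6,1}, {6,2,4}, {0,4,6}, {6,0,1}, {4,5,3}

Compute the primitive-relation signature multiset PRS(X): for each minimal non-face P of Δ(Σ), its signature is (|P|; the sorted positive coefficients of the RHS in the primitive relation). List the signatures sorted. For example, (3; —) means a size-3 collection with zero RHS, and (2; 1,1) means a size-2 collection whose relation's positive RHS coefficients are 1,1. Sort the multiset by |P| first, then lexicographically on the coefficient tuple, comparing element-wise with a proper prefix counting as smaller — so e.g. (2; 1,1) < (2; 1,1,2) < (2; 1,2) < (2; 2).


Minimal non-faces — 7 found among 7 rays, 10 max cones:

  P={2,3}:  v_{2} + v_{3} = 0 — sig = (2; —)
  P={0,2}:  v_{0} + v_{2} = v_{6} — sig = (2; 1)
  P={1,4}:  v_{1} + v_{4} = v_{2} — sig = (2; 1)
  P={3,6}:  v_{3} + v_{6} = v_{0} — sig = (2; 1)
  P={5,6}:  v_{5} + v_{6} = v_{1} — sig = (2; 1)
  P={1,3}:  v_{1} + v_{3} = v_{0} + v_{5} — sig = (2; 1,1)
  P={0,4,5}:  v_{0} + v_{4} + v_{5} = 0 — sig = (3; —)

Hence PRS(X_Σ) =
    |P|=2: 6 collections, coeffs (), (1), (1), (1), (1), (1,1)
    |P|=3: 1 collection, coeffs ()
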